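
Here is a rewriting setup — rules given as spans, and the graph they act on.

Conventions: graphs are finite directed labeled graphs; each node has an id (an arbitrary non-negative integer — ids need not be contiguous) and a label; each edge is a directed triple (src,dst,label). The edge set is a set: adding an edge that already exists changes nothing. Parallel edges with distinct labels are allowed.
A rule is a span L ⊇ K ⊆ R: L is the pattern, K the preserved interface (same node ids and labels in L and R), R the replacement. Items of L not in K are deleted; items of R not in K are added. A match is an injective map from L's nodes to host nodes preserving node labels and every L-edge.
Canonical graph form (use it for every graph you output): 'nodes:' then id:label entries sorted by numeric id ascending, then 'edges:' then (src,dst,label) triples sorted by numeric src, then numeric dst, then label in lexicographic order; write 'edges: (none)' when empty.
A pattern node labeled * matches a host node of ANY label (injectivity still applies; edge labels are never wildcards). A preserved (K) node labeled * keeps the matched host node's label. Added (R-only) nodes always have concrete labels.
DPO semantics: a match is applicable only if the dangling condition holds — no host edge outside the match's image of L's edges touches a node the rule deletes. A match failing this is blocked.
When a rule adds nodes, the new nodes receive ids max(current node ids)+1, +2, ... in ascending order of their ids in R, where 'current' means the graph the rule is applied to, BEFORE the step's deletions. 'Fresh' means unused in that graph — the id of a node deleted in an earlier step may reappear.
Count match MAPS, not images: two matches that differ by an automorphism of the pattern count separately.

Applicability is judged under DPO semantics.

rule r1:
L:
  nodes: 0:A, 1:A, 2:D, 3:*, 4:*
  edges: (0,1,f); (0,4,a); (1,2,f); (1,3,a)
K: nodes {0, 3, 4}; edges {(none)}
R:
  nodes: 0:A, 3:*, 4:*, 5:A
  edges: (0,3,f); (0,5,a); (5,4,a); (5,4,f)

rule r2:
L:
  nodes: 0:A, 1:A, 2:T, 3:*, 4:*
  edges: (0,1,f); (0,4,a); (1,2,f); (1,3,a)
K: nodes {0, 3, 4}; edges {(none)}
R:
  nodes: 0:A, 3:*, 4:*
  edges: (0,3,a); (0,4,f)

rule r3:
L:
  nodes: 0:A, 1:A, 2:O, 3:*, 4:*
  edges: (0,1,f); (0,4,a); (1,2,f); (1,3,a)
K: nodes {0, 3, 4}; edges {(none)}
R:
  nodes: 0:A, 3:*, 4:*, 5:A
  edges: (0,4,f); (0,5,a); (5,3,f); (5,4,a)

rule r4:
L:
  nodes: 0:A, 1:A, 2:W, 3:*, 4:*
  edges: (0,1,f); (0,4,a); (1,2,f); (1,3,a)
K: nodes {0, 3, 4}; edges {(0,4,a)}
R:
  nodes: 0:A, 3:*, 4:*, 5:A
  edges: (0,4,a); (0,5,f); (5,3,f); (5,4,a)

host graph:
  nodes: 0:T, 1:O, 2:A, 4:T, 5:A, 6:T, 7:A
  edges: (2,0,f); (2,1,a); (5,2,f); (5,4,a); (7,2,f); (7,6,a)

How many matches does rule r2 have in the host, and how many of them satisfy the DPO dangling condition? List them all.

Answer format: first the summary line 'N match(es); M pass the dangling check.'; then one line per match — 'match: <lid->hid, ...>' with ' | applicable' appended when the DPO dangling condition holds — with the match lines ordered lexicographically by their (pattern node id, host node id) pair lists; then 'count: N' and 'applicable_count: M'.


2 match(es); 0 pass the dangling check.
match: 0->5, 1->2, 2->0, 3->1, 4->4
match: 0->7, 1->2, 2->0, 3->1, 4->6
count: 2
applicable_count: 0


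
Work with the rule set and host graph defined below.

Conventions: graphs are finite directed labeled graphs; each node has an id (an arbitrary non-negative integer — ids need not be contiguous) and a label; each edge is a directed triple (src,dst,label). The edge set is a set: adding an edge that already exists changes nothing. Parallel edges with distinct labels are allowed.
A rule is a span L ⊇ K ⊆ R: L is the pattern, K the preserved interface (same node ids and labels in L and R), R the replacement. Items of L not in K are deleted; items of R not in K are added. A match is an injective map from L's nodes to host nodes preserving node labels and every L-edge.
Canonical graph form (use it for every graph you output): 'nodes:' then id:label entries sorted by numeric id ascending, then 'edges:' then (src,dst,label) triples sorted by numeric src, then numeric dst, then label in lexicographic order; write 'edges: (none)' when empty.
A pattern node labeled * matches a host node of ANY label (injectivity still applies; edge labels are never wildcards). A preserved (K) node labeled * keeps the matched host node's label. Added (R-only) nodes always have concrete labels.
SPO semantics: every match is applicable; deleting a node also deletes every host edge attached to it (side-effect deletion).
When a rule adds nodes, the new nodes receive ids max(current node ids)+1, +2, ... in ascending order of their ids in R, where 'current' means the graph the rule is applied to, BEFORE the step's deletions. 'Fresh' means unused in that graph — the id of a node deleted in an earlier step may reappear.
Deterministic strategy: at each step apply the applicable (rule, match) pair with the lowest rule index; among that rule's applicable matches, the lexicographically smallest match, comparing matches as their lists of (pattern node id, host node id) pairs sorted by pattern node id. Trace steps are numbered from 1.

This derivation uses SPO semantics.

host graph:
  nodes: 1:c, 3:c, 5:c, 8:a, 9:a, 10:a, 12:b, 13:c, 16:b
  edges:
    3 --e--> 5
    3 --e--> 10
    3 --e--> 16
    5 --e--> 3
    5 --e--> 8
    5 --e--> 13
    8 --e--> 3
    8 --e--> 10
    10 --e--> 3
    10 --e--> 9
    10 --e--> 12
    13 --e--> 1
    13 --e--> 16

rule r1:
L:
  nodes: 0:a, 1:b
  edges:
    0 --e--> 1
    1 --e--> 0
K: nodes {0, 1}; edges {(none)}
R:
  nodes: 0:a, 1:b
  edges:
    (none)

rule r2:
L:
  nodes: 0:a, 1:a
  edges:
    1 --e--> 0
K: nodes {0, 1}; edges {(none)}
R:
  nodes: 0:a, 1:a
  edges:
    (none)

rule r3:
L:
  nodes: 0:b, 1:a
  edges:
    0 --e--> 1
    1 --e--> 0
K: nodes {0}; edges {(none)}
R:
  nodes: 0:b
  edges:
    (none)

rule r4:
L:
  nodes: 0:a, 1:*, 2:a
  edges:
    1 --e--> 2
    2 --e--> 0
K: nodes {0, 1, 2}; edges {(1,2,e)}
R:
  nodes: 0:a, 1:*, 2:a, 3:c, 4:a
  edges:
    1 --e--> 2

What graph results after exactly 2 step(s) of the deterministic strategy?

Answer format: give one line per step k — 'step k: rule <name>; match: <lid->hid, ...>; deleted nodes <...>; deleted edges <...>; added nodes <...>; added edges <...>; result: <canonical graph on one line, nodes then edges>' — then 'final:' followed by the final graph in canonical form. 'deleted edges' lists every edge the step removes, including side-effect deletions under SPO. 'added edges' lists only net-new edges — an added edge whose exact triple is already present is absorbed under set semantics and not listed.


step 1: rule r2; match: 0->9, 1->10; deleted nodes (none); deleted edges (10,9,e); added nodes (none); added edges (none); result: nodes: 1:c, 3:c, 5:c, 8:a, 9:a, 10:a, 12:b, 13:c, 16:b edges: (3,5,e); (3,10,e); (3,16,e); (5,3,e); (5,8,e); (5,13,e); (8,3,e); (8,10,e); (10,3,e); (10,12,e); (13,1,e); (13,16,e)
step 2: rule r2; match: 0->10, 1->8; deleted nodes (none); deleted edges (8,10,e); added nodes (none); added edges (none); result: nodes: 1:c, 3:c, 5:c, 8:a, 9:a, 10:a, 12:b, 13:c, 16:b edges: (3,5,e); (3,10,e); (3,16,e); (5,3,e); (5,8,e); (5,13,e); (8,3,e); (10,3,e); (10,12,e); (13,1,e); (13,16,e)
final:
nodes: 1:c, 3:c, 5:c, 8:a, 9:a, 10:a, 12:b, 13:c, 16:b
edges: (3,5,e); (3,10,e); (3,16,e); (5,3,e); (5,8,e); (5,13,e); (8,3,e); (10,3,e); (10,12,e); (13,1,e); (13,16,e)


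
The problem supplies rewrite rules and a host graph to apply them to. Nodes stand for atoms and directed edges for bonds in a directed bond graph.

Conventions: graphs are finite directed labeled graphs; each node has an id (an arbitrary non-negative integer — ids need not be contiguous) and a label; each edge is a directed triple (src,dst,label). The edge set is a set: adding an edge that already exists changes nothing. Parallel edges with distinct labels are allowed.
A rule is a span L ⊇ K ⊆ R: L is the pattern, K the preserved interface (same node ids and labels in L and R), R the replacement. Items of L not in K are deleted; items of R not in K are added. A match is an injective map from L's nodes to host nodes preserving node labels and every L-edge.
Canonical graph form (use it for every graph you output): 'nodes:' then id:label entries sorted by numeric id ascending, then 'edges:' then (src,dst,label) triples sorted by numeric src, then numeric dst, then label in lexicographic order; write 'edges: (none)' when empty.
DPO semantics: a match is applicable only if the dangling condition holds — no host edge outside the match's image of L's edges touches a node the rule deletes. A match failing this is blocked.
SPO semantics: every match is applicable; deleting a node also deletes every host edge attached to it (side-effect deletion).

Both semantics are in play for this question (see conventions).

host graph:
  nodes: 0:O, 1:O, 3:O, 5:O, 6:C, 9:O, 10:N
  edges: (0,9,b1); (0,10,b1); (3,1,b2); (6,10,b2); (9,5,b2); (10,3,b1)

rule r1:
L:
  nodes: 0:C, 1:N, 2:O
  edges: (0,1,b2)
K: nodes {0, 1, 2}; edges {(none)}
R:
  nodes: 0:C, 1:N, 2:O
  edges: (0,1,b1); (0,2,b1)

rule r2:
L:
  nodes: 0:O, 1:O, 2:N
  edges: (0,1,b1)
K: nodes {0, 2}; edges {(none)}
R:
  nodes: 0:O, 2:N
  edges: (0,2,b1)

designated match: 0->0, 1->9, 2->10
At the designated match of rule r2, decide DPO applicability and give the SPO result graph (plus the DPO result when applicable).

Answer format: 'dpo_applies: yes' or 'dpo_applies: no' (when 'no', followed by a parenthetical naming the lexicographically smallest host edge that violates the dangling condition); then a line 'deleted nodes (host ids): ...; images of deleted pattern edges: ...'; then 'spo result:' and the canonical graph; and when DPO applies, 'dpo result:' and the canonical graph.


dpo_applies: no
(the rule deletes node 9, which keeps host edge (9,5,b2) outside the match image — the dangling condition fails, DPO blocks; SPO proceeds and side-deletes such edges)
deleted nodes (host ids): 9; images of deleted pattern edges: (0,9,b1)
spo result:
nodes: 0:O, 1:O, 3:O, 5:O, 6:C, 10:N
edges: (0,10,b1); (3,1,b2); (6,10,b2); (10,3,b1)


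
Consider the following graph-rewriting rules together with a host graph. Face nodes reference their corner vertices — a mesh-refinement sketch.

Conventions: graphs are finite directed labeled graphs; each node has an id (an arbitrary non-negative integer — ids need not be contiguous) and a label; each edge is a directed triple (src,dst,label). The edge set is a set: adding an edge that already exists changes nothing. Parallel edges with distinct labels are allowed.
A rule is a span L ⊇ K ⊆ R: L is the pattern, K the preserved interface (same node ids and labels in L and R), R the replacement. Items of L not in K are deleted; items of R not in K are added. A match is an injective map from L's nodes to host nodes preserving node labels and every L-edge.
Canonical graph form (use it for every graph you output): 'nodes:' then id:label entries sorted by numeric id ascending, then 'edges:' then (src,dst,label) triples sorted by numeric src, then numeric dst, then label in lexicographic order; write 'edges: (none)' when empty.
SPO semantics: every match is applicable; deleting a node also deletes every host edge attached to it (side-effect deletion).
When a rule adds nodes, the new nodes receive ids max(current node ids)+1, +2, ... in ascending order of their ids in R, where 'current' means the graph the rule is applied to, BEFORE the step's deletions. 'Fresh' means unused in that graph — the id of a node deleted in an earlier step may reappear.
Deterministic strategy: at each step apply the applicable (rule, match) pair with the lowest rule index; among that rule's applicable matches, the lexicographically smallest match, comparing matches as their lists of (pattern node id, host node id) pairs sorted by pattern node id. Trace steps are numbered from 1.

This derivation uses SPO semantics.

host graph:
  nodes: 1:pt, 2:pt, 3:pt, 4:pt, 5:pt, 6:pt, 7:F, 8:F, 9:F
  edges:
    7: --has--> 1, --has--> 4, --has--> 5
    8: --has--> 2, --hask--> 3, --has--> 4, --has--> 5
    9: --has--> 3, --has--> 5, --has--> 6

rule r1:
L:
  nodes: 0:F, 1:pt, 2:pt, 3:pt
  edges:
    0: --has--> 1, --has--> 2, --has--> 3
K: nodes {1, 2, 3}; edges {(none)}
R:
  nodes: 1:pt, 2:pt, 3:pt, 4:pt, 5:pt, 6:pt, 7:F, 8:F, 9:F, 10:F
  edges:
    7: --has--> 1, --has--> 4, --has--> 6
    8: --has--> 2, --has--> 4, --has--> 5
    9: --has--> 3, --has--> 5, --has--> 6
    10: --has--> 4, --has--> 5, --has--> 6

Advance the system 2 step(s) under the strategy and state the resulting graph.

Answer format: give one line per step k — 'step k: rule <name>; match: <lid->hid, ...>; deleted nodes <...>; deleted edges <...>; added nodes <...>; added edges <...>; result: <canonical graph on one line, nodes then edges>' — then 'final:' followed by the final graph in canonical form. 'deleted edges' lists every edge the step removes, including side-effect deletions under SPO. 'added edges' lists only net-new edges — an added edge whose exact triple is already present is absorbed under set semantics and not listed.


step 1: rule r1; match: 0->7, 1->1, 2->4, 3->5; deleted nodes 7; deleted edges (7,1,has); (7,4,has); (7,5,has); added nodes 10, 11, 12, 13, 14, 15, 16; added edges (13,1,has); (13,10,has); (13,12,has); (14,4,has); (14,10,has); (14,11,has); (15,5,has); (15,11,has); (15,12,has); (16,10,has); (16,11,has); (16,12,has); result: nodes: 1:pt, 2:pt, 3:pt, 4:pt, 5:pt, 6:pt, 8:F, 9:F, 10:pt, 11:pt, 12:pt, 13:F, 14:F, 15:F, 16:F edges: (8,2,has); (8,3,hask); (8,4,has); (8,5,has); (9,3,has); (9,5,has); (9,6,has); (13,1,has); (13,10,has); (13,12,has); (14,4,has); (14,10,has); (14,11,has); (15,5,has); (15,11,has); (15,12,has); (16,10,has); (16,11,has); (16,12,has)
step 2: rule r1; match: 0->8, 1->2, 2->4, 3->5; deleted nodes 8; deleted edges (8,2,has); (8,3,hask); (8,4,has); (8,5,has); added nodes 17, 18, 19, 20, 21, 22, 23; added edges (20,2,has); (20,17,has); (20,19,has); (21,4,has); (21,17,has); (21,18,has); (22,5,has); (22,18,has); (22,19,has); (23,17,has); (23,18,has); (23,19,has); result: nodes: 1:pt, 2:pt, 3:pt, 4:pt, 5:pt, 6:pt, 9:F, 10:pt, 11:pt, 12:pt, 13:F, 14:F, 15:F, 16:F, 17:pt, 18:pt, 19:pt, 20:F, 21:F, 22:F, 23:F edges: (9,3,has); (9,5,has); (9,6,has); (13,1,has); (13,10,has); (13,12,has); (14,4,has); (14,10,has); (14,11,has); (15,5,has); (15,11,has); (15,12,has); (16,10,has); (16,11,has); (16,12,has); (20,2,has); (20,17,has); (20,19,has); (21,4,has); (21,17,has); (21,18,has); (22,5,has); (22,18,has); (22,19,has); (23,17,has); (23,18,has); (23,19,has)
final:
nodes: 1:pt, 2:pt, 3:pt, 4:pt, 5:pt, 6:pt, 9:F, 10:pt, 11:pt, 12:pt, 13:F, 14:F, 15:F, 16:F, 17:pt, 18:pt, 19:pt, 20:F, 21:F, 22:F, 23:F
edges: (9,3,has); (9,5,has); (9,6,has); (13,1,has); (13,10,has); (13,12,has); (14,4,has); (14,10,has); (14,11,has); (15,5,has); (15,11,has); (15,12,has); (16,10,has); (16,11,has); (16,12,has); (20,2,has); (20,17,has); (20,19,has); (21,4,has); (21,17,has); (21,18,has); (22,5,has); (22,18,has); (22,19,has); (23,17,has); (23,18,has); (23,19,has)


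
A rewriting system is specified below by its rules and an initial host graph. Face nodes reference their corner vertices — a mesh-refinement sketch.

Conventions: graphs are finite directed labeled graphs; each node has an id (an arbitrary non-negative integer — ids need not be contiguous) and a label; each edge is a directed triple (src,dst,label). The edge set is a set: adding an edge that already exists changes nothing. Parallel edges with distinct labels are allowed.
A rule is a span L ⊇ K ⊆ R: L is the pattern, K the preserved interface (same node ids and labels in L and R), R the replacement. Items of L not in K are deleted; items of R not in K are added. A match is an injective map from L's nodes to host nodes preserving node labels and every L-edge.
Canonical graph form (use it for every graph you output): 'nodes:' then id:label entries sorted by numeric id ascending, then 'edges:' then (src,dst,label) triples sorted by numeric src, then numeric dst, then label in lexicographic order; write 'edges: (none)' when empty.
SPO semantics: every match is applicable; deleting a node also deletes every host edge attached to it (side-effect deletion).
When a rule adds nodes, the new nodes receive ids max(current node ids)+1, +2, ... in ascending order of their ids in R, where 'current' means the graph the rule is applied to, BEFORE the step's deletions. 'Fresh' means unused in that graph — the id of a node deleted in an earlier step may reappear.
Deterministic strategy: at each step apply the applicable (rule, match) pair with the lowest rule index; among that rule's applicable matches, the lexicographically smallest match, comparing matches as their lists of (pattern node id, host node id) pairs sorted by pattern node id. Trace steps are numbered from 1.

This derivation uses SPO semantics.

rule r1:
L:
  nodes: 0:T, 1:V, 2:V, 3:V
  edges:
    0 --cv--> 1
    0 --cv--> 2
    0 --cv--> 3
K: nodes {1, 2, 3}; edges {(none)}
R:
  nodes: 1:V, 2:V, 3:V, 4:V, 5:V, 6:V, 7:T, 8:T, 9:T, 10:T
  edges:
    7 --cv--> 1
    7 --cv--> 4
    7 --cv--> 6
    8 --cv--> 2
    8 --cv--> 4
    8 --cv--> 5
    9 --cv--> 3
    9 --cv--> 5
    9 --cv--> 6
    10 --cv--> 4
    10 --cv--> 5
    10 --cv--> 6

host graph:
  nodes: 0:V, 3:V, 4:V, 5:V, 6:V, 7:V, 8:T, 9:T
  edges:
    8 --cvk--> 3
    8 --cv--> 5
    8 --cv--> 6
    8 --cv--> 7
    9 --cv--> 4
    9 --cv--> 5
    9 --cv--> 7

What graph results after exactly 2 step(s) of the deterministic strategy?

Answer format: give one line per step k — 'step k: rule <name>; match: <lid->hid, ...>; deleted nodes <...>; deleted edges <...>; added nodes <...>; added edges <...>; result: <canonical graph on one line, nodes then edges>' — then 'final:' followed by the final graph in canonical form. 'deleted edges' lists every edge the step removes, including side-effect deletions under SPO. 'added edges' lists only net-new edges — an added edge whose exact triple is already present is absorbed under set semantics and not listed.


step 1: rule r1; match: 0->8, 1->5, 2->6, 3->7; deleted nodes 8; deleted edges (8,3,cvk); (8,5,cv); (8,6,cv); (8,7,cv); added nodes 10, 11, 12, 13, 14, 15, 16; added edges (13,5,cv); (13,10,cv); (13,12,cv); (14,6,cv); (14,10,cv); (14,11,cv); (15,7,cv); (15,11,cv); (15,12,cv); (16,10,cv); (16,11,cv); (16,12,cv); result: nodes: 0:V, 3:V, 4:V, 5:V, 6:V, 7:V, 9:T, 10:V, 11:V, 12:V, 13:T, 14:T, 15:T, 16:T edges: (9,4,cv); (9,5,cv); (9,7,cv); (13,5,cv); (13,10,cv); (13,12,cv); (14,6,cv); (14,10,cv); (14,11,cv); (15,7,cv); (15,11,cv); (15,12,cv); (16,10,cv); (16,11,cv); (16,12,cv)
step 2: rule r1; match: 0->9, 1->4, 2->5, 3->7; deleted nodes 9; deleted edges (9,4,cv); (9,5,cv); (9,7,cv); added nodes 17, 18, 19, 20, 21, 22, 23; added edges (20,4,cv); (20,17,cv); (20,19,cv); (21,5,cv); (21,17,cv); (21,18,cv); (22,7,cv); (22,18,cv); (22,19,cv); (23,17,cv); (23,18,cv); (23,19,cv); result: nodes: 0:V, 3:V, 4:V, 5:V, 6:V, 7:V, 10:V, 11:V, 12:V, 13:T, 14:T, 15:T, 16:T, 17:V, 18:V, 19:V, 20:T, 21:T, 22:T, 23:T edges: (13,5,cv); (13,10,cv); (13,12,cv); (14,6,cv); (14,10,cv); (14,11,cv); (15,7,cv); (15,11,cv); (15,12,cv); (16,10,cv); (16,11,cv); (16,12,cv); (20,4,cv); (20,17,cv); (20,19,cv); (21,5,cv); (21,17,cv); (21,18,cv); (22,7,cv); (22,18,cv); (22,19,cv); (23,17,cv); (23,18,cv); (23,19,cv)
final:
nodes: 0:V, 3:V, 4:V, 5:V, 6:V, 7:V, 10:V, 11:V, 12:V, 13:T, 14:T, 15:T, 16:T, 17:V, 18:V, 19:V, 20:T, 21:T, 22:T, 23:T
edges: (13,5,cv); (13,10,cv); (13,12,cv); (14,6,cv); (14,10,cv); (14,11,cv); (15,7,cv); (15,11,cv); (15,12,cv); (16,10,cv); (16,11,cv); (16,12,cv); (20,4,cv); (20,17,cv); (20,19,cv); (21,5,cv); (21,17,cv); (21,18,cv); (22,7,cv); (22,18,cv); (22,19,cv); (23,17,cv); (23,18,cv); (23,19,cv)


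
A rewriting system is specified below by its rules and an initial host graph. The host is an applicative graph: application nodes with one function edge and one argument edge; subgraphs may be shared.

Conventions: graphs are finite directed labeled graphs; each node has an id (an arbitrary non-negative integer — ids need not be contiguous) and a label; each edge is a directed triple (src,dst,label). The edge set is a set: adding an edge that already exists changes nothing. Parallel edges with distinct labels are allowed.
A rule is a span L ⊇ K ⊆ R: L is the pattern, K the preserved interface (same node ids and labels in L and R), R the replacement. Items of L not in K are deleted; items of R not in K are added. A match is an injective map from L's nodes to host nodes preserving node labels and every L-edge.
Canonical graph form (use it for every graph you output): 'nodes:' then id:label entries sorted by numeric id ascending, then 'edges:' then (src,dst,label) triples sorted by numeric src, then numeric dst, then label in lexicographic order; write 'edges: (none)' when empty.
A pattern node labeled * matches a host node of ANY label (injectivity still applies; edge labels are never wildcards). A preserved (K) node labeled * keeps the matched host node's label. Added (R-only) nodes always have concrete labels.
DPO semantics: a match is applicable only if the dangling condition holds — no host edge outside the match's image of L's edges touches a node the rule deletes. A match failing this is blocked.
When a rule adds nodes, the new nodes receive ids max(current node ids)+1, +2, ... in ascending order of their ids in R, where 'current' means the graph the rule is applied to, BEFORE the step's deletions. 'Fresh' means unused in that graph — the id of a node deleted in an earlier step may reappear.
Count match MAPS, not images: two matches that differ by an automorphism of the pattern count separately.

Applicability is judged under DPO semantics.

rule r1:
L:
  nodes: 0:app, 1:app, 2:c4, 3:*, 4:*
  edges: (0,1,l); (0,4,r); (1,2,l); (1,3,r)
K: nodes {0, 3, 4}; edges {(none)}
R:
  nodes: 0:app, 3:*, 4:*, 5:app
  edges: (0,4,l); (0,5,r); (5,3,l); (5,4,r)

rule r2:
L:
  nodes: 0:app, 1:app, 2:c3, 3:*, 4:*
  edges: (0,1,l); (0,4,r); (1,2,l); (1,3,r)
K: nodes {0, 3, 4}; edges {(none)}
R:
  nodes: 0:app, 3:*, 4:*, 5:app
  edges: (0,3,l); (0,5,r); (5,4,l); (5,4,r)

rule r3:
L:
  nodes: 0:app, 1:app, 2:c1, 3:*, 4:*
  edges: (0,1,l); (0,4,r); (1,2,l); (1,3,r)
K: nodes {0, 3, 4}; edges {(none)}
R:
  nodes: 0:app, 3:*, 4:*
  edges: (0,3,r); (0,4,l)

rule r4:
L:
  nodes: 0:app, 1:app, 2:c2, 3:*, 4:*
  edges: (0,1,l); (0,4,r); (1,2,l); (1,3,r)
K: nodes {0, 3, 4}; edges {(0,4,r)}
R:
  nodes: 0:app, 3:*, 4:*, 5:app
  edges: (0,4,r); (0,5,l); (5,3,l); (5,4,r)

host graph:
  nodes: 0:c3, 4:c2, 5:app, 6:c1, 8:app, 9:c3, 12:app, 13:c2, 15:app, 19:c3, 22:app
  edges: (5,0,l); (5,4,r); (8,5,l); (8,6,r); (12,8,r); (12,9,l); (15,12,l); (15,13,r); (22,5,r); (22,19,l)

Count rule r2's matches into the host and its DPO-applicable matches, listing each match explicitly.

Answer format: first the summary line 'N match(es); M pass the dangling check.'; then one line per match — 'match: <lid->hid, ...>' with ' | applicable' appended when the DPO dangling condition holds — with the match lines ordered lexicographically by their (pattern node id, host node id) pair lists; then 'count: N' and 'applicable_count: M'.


2 match(es); 1 pass the dangling check.
match: 0->8, 1->5, 2->0, 3->4, 4->6
match: 0->15, 1->12, 2->9, 3->8, 4->13 | applicable
count: 2
applicable_count: 1


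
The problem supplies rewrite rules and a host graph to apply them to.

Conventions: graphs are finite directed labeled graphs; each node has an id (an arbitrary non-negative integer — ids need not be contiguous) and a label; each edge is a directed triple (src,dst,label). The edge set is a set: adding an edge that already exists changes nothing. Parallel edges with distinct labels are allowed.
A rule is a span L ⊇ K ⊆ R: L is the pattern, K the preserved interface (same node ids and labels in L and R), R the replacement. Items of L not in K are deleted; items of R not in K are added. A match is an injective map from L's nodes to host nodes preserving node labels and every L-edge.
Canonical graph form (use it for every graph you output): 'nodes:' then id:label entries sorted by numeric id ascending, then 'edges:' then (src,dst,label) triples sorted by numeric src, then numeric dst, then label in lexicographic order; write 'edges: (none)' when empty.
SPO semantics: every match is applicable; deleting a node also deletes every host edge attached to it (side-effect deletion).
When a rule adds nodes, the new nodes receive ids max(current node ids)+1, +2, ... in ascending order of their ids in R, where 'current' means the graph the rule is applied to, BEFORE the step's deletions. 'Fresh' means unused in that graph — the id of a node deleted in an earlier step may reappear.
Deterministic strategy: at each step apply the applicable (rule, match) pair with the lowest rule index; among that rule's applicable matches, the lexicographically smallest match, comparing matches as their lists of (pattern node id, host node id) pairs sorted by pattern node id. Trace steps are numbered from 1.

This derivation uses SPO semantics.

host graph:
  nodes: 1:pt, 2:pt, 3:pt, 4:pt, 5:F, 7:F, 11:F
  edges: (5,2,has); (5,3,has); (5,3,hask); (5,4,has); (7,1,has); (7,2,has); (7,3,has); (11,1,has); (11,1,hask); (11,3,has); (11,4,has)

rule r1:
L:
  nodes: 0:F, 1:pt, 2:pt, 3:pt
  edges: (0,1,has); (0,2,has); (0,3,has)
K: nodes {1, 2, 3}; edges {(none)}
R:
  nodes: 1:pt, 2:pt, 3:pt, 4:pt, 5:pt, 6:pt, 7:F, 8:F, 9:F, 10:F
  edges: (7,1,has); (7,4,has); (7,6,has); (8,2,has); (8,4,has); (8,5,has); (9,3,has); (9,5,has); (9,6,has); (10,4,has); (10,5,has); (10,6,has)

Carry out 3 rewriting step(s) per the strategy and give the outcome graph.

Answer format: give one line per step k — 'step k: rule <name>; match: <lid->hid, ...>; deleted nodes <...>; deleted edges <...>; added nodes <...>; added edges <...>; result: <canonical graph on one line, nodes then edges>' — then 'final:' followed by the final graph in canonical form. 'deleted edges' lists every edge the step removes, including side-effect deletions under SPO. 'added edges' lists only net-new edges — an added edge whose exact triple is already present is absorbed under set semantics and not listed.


step 1: rule r1; match: 0->5, 1->2, 2->3, 3->4; deleted nodes 5; deleted edges (5,2,has); (5,3,has); (5,3,hask); (5,4,has); added nodes 12, 13, 14, 15, 16, 17, 18; added edges (15,2,has); (15,12,has); (15,14,has); (16,3,has); (16,12,has); (16,13,has); (17,4,has); (17,13,has); (17,14,has); (18,12,has); (18,13,has); (18,14,has); result: nodes: 1:pt, 2:pt, 3:pt, 4:pt, 7:F, 11:F, 12:pt, 13:pt, 14:pt, 15:F, 16:F, 17:F, 18:F edges: (7,1,has); (7,2,has); (7,3,has); (11,1,has); (11,1,hask); (11,3,has); (11,4,has); (15,2,has); (15,12,has); (15,14,has); (16,3,has); (16,12,has); (16,13,has); (17,4,has); (17,13,has); (17,14,has); (18,12,has); (18,13,has); (18,14,has)
step 2: rule r1; match: 0->7, 1->1, 2->2, 3->3; deleted nodes 7; deleted edges (7,1,has); (7,2,has); (7,3,has); added nodes 19, 20, 21, 22, 23, 24, 25; added edges (22,1,has); (22,19,has); (22,21,has); (23,2,has); (23,19,has); (23,20,has); (24,3,has); (24,20,has); (24,21,has); (25,19,has); (25,20,has); (25,21,has); result: nodes: 1:pt, 2:pt, 3:pt, 4:pt, 11:F, 12:pt, 13:pt, 14:pt, 15:F, 16:F, 17:F, 18:F, 19:pt, 20:pt, 21:pt, 22:F, 23:F, 24:F, 25:F edges: (11,1,has); (11,1,hask); (11,3,has); (11,4,has); (15,2,has); (15,12,has); (15,14,has); (16,3,has); (16,12,has); (16,13,has); (17,4,has); (17,13,has); (17,14,has); (18,12,has); (18,13,has); (18,14,has); (22,1,has); (22,19,has); (22,21,has); (23,2,has); (23,19,has); (23,20,has); (24,3,has); (24,20,has); (24,21,has); (25,19,has); (25,20,has); (25,21,has)
step 3: rule r1; match: 0->11, 1->1, 2->3, 3->4; deleted nodes 11; deleted edges (11,1,has); (11,1,hask); (11,3,has); (11,4,has); added nodes 26, 27, 28, 29, 30, 31, 32; added edges (29,1,has); (29,26,has); (29,28,has); (30,3,has); (30,26,has); (30,27,has); (31,4,has); (31,27,has); (31,28,has); (32,26,has); (32,27,has); (32,28,has); result: nodes: 1:pt, 2:pt, 3:pt, 4:pt, 12:pt, 13:pt, 14:pt, 15:F, 16:F, 17:F, 18:F, 19:pt, 20:pt, 21:pt, 22:F, 23:F, 24:F, 25:F, 26:pt, 27:pt, 28:pt, 29:F, 30:F, 31:F, 32:F edges: (15,2,has); (15,12,has); (15,14,has); (16,3,has); (16,12,has); (16,13,has); (17,4,has); (17,13,has); (17,14,has); (18,12,has); (18,13,has); (18,14,has); (22,1,has); (22,19,has); (22,21,has); (23,2,has); (23,19,has); (23,20,has); (24,3,has); (24,20,has); (24,21,has); (25,19,has); (25,20,has); (25,21,has); (29,1,has); (29,26,has); (29,28,has); (30,3,has); (30,26,has); (30,27,has); (31,4,has); (31,27,has); (31,28,has); (32,26,has); (32,27,has); (32,28,has)
final:
nodes: 1:pt, 2:pt, 3:pt, 4:pt, 12:pt, 13:pt, 14:pt, 15:F, 16:F, 17:F, 18:F, 19:pt, 20:pt, 21:pt, 22:F, 23:F, 24:F, 25:F, 26:pt, 27:pt, 28:pt, 29:F, 30:F, 31:F, 32:F
edges: (15,2,has); (15,12,has); (15,14,has); (16,3,has); (16,12,has); (16,13,has); (17,4,has); (17,13,has); (17,14,has); (18,12,has); (18,13,has); (18,14,has); (22,1,has); (22,19,has); (22,21,has); (23,2,has); (23,19,has); (23,20,has); (24,3,has); (24,20,has); (24,21,has); (25,19,has); (25,20,has); (25,21,has); (29,1,has); (29,26,has); (29,28,has); (30,3,has); (30,26,has); (30,27,has); (31,4,has); (31,27,has); (31,28,has); (32,26,has); (32,27,has); (32,28,has)


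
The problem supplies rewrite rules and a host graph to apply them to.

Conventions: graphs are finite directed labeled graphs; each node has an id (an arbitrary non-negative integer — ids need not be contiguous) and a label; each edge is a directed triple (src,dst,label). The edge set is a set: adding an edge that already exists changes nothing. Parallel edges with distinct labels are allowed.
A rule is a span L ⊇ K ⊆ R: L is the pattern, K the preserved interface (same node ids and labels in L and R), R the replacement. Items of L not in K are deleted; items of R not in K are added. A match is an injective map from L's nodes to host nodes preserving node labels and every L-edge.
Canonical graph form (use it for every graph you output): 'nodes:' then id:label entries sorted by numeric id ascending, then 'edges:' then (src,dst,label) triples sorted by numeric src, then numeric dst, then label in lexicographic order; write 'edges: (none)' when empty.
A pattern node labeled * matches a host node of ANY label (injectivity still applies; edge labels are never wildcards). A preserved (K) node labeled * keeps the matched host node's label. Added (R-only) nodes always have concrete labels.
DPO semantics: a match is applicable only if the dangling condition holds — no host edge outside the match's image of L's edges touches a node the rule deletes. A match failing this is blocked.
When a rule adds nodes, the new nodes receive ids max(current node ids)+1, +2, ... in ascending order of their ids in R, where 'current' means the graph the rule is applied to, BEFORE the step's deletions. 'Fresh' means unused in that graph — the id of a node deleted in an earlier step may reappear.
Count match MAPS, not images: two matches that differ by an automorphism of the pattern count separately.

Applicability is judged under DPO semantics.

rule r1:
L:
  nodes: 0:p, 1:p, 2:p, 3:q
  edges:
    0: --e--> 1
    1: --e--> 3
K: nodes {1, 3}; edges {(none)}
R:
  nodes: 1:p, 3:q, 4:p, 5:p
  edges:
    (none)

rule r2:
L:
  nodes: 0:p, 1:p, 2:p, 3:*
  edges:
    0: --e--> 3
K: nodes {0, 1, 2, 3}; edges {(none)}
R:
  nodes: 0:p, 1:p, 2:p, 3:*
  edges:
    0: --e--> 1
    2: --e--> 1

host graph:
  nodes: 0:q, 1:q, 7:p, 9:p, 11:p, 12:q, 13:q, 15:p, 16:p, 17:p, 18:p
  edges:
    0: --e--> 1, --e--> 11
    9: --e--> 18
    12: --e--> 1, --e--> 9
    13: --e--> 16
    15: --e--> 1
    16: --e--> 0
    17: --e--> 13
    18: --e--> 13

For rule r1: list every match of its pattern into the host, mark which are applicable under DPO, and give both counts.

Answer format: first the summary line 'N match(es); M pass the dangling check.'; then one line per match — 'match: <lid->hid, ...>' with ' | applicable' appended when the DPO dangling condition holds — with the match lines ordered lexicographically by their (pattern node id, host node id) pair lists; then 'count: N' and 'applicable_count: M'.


5 match(es); 0 pass the dangling check.
match: 0->9, 1->18, 2->7, 3->13
match: 0->9, 1->18, 2->11, 3->13
match: 0->9, 1->18, 2->15, 3->13
match: 0->9, 1->18, 2->16, 3->13
match: 0->9, 1->18, 2->17, 3->13
count: 5
applicable_count: 0


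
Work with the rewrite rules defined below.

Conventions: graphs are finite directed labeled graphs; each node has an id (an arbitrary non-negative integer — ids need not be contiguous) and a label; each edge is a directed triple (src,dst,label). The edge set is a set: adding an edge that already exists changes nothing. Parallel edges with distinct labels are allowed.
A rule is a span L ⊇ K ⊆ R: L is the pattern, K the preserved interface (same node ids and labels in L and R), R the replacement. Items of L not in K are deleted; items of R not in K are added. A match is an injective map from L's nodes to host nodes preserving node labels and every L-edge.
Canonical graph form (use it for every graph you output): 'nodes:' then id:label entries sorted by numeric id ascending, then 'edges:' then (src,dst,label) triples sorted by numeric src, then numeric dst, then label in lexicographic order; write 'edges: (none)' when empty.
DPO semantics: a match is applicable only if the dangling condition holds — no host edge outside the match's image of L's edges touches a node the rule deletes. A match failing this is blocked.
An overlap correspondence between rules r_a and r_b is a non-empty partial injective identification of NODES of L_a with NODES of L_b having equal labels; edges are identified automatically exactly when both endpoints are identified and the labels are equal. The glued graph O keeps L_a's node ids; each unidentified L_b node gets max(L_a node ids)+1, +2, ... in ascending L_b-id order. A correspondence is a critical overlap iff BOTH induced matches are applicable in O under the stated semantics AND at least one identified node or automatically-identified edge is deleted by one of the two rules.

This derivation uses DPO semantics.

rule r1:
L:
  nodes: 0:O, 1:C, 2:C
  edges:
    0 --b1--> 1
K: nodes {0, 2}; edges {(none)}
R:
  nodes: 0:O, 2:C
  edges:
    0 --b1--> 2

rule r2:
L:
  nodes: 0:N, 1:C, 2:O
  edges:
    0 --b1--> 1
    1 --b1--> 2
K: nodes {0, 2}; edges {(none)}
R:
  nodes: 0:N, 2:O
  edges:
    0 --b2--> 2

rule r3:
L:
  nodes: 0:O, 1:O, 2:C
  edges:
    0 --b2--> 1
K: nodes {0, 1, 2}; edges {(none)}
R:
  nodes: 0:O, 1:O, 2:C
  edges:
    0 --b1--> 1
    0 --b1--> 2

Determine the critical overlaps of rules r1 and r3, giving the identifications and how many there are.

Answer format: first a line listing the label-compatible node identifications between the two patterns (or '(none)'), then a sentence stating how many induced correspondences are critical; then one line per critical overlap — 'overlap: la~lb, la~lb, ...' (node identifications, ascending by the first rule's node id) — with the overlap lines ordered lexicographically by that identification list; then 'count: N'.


label-compatible node identifications between L(r1) and L(r3): 0~0, 0~1, 1~2, 2~2
3 of the induced correspondences are critical overlaps of r1 and r3.
overlap: 0~0, 1~2
overlap: 0~1, 1~2
overlap: 1~2
count: 3


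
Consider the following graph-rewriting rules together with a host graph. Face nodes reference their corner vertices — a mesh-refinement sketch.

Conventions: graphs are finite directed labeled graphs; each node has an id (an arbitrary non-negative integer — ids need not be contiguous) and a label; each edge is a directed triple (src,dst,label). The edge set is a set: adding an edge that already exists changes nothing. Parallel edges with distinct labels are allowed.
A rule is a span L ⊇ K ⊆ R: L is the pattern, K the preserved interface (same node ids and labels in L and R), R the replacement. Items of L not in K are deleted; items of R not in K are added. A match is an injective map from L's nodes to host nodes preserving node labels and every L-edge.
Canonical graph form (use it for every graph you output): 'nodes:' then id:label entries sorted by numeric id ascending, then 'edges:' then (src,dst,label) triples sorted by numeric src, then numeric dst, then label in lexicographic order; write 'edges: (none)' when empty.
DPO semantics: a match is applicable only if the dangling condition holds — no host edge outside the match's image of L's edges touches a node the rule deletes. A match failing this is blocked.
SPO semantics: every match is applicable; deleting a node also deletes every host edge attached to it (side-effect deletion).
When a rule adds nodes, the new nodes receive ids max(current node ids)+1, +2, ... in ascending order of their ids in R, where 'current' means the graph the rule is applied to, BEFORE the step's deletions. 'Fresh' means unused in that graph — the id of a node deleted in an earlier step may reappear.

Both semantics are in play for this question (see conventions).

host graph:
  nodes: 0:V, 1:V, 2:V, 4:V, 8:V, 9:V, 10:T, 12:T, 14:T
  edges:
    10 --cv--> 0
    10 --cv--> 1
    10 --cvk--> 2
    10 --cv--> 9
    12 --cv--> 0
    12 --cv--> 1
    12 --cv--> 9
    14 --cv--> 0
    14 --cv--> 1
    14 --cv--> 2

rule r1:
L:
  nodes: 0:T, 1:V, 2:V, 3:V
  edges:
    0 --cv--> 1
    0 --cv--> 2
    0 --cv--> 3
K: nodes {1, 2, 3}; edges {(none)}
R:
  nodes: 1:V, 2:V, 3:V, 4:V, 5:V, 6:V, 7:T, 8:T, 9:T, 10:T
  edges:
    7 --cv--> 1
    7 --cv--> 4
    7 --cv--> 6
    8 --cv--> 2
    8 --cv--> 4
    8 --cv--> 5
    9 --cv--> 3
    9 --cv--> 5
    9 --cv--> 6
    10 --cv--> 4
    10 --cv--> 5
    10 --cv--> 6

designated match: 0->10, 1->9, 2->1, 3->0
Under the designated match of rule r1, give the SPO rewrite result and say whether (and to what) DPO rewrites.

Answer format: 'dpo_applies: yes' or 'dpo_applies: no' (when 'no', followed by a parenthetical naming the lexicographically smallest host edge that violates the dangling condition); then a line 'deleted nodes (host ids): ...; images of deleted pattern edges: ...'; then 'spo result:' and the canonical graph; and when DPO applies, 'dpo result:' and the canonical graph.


dpo_applies: no
(the rule deletes node 10, which keeps host edge (10,2,cvk) outside the match image — the dangling condition fails, DPO blocks; SPO proceeds and side-deletes such edges)
deleted nodes (host ids): 10; images of deleted pattern edges: (10,0,cv); (10,1,cv); (10,9,cv)
spo result:
nodes: 0:V, 1:V, 2:V, 4:V, 8:V, 9:V, 12:T, 14:T, 15:V, 16:V, 17:V, 18:T, 19:T, 20:T, 21:T
edges: (12,0,cv); (12,1,cv); (12,9,cv); (14,0,cv); (14,1,cv); (14,2,cv); (18,9,cv); (18,15,cv); (18,17,cv); (19,1,cv); (19,15,cv); (19,16,cv); (20,0,cv); (20,16,cv); (20,17,cv); (21,15,cv); (21,16,cv); (21,17,cv)


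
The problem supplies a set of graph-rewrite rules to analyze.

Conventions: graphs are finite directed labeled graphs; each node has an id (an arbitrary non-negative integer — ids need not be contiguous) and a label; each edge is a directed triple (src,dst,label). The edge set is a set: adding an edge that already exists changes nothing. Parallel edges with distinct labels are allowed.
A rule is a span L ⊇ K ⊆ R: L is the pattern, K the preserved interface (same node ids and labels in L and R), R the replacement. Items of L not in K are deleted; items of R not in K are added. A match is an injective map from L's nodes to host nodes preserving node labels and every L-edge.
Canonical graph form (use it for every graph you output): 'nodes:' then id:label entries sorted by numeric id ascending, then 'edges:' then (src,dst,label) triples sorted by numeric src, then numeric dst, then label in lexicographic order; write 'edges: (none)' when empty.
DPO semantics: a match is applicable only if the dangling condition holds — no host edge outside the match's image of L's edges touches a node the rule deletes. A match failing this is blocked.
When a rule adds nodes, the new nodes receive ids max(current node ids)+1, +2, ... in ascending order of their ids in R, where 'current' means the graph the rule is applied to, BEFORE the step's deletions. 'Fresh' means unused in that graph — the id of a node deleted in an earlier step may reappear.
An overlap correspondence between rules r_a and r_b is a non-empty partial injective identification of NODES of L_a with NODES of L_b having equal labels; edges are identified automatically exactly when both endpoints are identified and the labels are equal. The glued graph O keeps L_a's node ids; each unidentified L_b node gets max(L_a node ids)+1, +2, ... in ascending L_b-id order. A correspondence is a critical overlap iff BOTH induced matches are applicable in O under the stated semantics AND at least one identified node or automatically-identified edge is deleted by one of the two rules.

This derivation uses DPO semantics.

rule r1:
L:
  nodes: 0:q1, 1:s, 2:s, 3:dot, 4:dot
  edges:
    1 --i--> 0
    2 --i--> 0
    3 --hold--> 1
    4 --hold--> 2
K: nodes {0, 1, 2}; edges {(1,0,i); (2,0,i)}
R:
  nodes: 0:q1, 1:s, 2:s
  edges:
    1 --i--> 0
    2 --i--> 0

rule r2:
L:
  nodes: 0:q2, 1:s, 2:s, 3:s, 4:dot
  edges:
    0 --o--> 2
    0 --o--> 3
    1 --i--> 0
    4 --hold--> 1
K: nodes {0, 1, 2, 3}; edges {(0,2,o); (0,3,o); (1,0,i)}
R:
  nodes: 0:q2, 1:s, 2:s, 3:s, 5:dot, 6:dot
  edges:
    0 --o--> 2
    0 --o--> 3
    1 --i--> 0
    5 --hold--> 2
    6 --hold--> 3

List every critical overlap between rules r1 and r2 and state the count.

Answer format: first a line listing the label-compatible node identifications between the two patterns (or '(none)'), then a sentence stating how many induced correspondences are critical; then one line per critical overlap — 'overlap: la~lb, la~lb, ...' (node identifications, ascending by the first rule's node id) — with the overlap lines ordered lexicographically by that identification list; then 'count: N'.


label-compatible node identifications between L(r1) and L(r2): 1~1, 1~2, 1~3, 2~1, 2~2, 2~3, 3~4, 4~4
6 of the induced correspondences are critical overlaps of r1 and r2.
overlap: 1~1, 2~2, 3~4
overlap: 1~1, 2~3, 3~4
overlap: 1~1, 3~4
overlap: 1~2, 2~1, 4~4
overlap: 1~3, 2~1, 4~4
overlap: 2~1, 4~4
count: 6
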